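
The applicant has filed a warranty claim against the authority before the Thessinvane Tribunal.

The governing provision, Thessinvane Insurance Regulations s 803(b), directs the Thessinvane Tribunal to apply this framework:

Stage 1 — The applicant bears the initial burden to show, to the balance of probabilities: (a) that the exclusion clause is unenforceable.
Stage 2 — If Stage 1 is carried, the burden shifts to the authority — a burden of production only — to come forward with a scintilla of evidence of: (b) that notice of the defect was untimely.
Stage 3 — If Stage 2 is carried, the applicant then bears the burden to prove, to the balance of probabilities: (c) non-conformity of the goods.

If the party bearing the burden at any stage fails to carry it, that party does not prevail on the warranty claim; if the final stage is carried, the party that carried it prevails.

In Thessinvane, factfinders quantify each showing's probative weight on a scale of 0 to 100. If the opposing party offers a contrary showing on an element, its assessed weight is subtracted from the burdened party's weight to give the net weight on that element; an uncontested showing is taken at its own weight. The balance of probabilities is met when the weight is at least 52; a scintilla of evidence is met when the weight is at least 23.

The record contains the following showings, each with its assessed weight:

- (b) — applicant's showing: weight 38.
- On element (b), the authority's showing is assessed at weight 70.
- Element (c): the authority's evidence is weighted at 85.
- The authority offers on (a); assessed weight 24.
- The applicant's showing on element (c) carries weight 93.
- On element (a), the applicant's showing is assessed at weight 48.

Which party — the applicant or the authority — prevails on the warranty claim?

authority

At Stage 1 the applicant must meet the balance of probabilities (weight is at least 52): on (a) the weight is 48 less the opposing 24 gives net 24, which does not reach 52, so (a) does not meet the standard.
  Not every element is met, so the applicant fails to carry Stage 1.
So the authority prevails.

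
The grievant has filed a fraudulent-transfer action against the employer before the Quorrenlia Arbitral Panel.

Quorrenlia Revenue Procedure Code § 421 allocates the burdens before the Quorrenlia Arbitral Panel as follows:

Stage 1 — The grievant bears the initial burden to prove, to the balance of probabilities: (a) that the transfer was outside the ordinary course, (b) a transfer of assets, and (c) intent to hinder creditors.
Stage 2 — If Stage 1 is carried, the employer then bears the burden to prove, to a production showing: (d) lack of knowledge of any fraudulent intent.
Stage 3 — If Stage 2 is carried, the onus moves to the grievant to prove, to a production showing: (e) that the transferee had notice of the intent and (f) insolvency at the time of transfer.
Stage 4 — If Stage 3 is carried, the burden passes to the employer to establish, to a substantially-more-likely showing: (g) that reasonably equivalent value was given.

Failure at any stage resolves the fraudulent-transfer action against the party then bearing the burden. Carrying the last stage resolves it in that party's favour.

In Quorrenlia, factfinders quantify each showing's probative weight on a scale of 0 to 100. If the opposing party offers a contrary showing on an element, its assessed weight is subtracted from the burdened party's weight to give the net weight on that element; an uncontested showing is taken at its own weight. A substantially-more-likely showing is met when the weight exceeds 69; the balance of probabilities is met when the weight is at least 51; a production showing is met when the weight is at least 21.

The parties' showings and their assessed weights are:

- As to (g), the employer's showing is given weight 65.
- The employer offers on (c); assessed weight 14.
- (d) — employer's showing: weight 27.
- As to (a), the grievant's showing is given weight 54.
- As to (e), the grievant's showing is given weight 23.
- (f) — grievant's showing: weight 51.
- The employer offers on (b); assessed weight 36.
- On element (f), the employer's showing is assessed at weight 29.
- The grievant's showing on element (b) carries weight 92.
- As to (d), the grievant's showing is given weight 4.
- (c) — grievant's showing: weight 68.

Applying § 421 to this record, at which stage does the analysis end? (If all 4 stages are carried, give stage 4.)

stage 4

At Stage 1 the grievant must meet the balance of probabilities (weight is at least 51): on (a) the weight is 54, which does reach 51, so (a) meets the standard; on (b) the weight is 92 less the opposing 36 gives net 56, which does reach 51, so (b) meets the standard; on (c) the weight is 68 less the opposing 14 gives net 54, which does reach 51, so (c) meets the standard.
  Stage 1 is satisfied; the onus moves to the employer.
At Stage 2 the employer must meet a production showing (weight is at least 21): on (d) the weight is 27 less the opposing 4 gives net 23, which does reach 21, so (d) meets the standard.
  All elements met. The burden passes to the grievant.
At Stage 3 the grievant must meet a production showing (weight is at least 21): on (e) the weight is 23, which does reach 21, so (e) meets the standard; on (f) the weight is 51 less the opposing 29 gives net 22, which does reach 21, so (f) meets the standard.
  Stage 3 carried; the burden shifts to the employer.
At Stage 4 the employer must meet a substantially-more-likely showing (weight exceeds 69): on (g) the weight is 65, ≤ 69, so (g) does not meet the standard.
  The employer does not carry Stage 4.
The analysis ends at Stage 4; the grievant prevails.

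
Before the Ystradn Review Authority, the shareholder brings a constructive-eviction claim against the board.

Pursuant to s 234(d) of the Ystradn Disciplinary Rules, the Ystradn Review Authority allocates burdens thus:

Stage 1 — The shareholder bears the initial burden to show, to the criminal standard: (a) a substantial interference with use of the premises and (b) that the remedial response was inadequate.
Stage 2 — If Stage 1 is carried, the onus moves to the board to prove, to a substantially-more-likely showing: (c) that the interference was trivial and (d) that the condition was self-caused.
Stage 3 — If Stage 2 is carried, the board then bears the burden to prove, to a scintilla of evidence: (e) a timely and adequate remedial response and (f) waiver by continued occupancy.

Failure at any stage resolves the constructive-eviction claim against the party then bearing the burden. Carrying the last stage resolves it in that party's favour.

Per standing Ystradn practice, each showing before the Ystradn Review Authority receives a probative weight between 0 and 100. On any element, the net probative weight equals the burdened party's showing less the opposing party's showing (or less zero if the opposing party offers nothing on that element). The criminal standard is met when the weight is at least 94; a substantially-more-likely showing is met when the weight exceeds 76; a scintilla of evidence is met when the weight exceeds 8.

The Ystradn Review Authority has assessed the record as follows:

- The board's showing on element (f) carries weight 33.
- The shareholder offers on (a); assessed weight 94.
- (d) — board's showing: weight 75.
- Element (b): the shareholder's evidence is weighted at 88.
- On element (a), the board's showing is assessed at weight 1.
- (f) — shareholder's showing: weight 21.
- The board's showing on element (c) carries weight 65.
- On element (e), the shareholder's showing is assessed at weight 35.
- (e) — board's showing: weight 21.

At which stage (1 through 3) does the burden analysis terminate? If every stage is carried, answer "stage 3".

stage 1

Stage 1 — burden on shareholder; standard: the criminal standard (weight is at least 94).
    (a): 94 − 1 = 93 < 94 [not met]
    (b): 88 < 94 [not met]
  The shareholder does not carry Stage 1.
The board prevails.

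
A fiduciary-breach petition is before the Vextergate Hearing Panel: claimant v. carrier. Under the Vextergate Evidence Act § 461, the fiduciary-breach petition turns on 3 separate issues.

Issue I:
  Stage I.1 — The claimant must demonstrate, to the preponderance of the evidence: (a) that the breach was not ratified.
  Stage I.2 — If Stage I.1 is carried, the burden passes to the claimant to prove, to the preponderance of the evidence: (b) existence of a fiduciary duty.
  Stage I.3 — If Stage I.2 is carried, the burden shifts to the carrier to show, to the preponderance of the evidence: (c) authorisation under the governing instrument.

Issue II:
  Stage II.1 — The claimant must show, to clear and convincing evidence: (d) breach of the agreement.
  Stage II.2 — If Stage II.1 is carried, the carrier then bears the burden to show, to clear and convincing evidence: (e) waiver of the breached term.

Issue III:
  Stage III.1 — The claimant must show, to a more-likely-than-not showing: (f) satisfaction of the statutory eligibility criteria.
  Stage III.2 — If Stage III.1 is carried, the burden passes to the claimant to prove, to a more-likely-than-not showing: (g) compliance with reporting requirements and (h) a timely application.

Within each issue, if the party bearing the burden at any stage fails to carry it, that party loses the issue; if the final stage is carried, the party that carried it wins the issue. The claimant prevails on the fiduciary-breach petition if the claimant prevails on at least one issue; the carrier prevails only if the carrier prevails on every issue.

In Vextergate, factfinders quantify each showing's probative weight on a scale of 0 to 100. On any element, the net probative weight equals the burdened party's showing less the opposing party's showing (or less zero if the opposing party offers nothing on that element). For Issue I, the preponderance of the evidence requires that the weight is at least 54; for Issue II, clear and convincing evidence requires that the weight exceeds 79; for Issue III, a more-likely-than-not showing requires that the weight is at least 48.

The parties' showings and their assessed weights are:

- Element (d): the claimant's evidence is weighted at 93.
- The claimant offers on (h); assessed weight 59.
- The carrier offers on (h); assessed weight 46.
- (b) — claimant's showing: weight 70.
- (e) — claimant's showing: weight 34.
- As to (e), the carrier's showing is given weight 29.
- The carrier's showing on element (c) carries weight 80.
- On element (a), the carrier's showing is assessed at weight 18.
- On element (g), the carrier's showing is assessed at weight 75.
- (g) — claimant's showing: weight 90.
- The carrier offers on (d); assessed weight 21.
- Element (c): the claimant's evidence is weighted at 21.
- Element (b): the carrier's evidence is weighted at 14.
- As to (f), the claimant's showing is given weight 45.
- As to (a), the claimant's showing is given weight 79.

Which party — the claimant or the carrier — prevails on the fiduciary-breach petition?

carrier

— Issue I —
Stage I.1 (claimant, the preponderance of the evidence, weight is at least 54): (a) net 79−18=61 ≥ 54 — meets.
  All elements met. The claimant retains the burden for Stage I.2.
Stage I.2 (claimant, the preponderance of the evidence, weight is at least 54): (b) net 70−14=56 ≥ 54 — meets.
  The claimant carries Stage I.2; the carrier now bears the burden.
Stage I.3 (carrier, the preponderance of the evidence, weight is at least 54): (c) net 80−21=59 ≥ 54 — meets.
  Stage I.3 carried; the final stage is satisfied.
With every stage satisfied, the carrier prevails on this issue.
— Issue II —
Stage II.1 — burden on claimant; standard: clear and convincing evidence (weight exceeds 79).
    (d): 93 − 21 = 72 ≤ 79 [not met]
  The claimant does not carry Stage II.1.
The analysis ends at Stage II.1; the carrier prevails on this issue.
— Issue III —
At Stage III.1 the claimant must meet a more-likely-than-not showing (weight is at least 48): on (f) the weight is 45, < 48, so (f) does not meet the standard.
  Not every element is met, so the claimant fails to carry Stage III.1.
The analysis ends at Stage III.1; the carrier prevails on this issue.
Per-issue: Issue I → carrier; Issue II → carrier; Issue III → carrier. The claimant must prevail on at least one issue; overall, the carrier prevails.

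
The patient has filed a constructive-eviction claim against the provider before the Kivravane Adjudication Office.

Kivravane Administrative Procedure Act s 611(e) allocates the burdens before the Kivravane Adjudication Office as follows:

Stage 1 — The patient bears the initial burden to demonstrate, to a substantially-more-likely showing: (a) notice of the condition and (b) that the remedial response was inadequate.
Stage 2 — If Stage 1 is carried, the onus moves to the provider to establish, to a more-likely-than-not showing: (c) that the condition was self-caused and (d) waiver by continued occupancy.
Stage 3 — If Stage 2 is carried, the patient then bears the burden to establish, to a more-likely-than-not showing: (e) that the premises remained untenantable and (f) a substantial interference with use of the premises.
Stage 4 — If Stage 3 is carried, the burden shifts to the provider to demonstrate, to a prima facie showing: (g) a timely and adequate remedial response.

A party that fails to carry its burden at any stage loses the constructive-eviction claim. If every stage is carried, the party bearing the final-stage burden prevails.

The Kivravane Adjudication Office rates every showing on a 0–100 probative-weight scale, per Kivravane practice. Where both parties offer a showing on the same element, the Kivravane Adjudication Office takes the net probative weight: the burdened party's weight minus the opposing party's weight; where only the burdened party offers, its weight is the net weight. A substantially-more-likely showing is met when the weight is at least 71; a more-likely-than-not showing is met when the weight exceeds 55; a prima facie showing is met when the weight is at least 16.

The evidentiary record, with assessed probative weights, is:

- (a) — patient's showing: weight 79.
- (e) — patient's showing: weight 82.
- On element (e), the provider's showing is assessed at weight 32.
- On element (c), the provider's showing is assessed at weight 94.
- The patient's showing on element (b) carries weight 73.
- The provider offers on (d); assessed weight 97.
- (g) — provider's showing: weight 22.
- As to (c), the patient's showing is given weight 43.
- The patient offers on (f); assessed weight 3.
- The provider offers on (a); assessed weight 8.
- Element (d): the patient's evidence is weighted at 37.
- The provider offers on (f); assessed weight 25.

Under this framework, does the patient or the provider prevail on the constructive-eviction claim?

patient

Stage 1 (patient, a substantially-more-likely showing, weight is at least 71): (a) net 79−8=71 ≥ 71 — meets; (b) 73 ≥ 71 — meets.
  Stage 1 is satisfied; the onus moves to the provider.
Stage 2 (provider, a more-likely-than-not showing, weight exceeds 55): (c) net 94−43=51 ≤ 55 — fails; (d) net 97−37=60 > 55 — meets.
  Not every element is met, so the provider fails to carry Stage 2.
So the patient prevails.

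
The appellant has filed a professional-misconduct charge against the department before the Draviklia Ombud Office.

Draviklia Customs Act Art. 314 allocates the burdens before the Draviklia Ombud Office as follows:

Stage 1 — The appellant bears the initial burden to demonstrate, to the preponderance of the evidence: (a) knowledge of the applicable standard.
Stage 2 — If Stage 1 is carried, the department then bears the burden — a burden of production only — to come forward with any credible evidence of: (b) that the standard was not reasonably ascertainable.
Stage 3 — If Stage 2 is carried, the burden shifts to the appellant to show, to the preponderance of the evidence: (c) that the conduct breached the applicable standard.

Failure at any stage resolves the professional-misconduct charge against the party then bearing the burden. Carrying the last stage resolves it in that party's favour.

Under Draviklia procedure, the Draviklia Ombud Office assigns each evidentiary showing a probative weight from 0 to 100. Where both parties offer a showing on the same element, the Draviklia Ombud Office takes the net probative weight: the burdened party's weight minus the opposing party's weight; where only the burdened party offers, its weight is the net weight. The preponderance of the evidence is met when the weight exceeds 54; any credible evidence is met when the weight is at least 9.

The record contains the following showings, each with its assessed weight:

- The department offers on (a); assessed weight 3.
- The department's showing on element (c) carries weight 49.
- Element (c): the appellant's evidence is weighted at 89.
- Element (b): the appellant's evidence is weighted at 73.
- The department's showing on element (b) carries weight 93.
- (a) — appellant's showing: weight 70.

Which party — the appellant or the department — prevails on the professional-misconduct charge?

department

Stage 1 — burden on appellant; standard: the preponderance of the evidence (weight exceeds 54).
    (a): 70 − 3 = 67 > 54 [met]
  All elements met. The burden passes to the department.
Stage 2 — burden on department; standard: any credible evidence (weight is at least 9).
    (b): 93 − 73 = 20 ≥ 9 [met]
  All elements met. The burden passes to the appellant.
Stage 3 — burden on appellant; standard: the preponderance of the evidence (weight exceeds 54).
    (c): 89 − 49 = 40 ≤ 54 [not met]
  Not every element is met, so the appellant fails to carry Stage 3.
The department prevails.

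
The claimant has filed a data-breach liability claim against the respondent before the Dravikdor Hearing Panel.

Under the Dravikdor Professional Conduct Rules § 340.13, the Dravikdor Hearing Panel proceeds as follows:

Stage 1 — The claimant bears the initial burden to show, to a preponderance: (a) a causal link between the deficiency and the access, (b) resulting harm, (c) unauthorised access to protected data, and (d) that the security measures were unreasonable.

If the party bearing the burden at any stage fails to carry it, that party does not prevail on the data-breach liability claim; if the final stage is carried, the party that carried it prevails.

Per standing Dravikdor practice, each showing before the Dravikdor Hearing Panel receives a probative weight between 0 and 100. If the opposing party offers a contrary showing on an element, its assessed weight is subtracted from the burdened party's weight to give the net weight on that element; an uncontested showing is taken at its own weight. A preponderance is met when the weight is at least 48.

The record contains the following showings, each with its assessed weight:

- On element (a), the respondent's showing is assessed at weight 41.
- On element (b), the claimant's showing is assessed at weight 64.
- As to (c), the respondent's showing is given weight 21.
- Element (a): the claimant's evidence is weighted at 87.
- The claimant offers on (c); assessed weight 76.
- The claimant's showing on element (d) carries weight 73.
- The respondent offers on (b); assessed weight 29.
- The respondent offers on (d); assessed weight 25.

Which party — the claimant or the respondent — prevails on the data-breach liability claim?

At Stage 1 the claimant must meet a preponderance (weight is at least 48): on (a) the weight is 87 less the opposing 41 gives net 46, < 48, so (a) does not meet the standard; on (b) the weight is 64 less the opposing 29 gives net 35, < 48, so (b) does not meet the standard; on (c) the weight is 76 less the opposing 21 gives net 55, ≥ 48, so (c) meets the standard; on (d) the weight is 73 less the opposing 25 gives net 48, ≥ 48, so (d) meets the standard.
  Not every element is met, so the claimant fails to carry Stage 1.
So the respondent prevails.

respondent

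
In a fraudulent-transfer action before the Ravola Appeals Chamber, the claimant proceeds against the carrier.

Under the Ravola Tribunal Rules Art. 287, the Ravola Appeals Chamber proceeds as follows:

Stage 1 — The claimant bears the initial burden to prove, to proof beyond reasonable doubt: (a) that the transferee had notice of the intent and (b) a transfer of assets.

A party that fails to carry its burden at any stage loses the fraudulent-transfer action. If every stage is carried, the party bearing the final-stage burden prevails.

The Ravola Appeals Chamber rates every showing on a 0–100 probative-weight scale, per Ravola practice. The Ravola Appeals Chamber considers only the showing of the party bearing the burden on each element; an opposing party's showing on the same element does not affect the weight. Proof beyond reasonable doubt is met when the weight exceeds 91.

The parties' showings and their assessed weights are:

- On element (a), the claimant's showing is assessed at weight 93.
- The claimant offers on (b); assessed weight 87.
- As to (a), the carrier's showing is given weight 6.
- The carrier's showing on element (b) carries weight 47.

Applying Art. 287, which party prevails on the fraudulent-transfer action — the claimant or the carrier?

carrier

Stage 1 (claimant, proof beyond reasonable doubt, weight exceeds 91): (a) 93 (carrier's 6 disregarded) > 91 — meets; (b) 87 (carrier's 47 disregarded) ≤ 91 — fails.
  The claimant does not carry Stage 1.
So the carrier prevails.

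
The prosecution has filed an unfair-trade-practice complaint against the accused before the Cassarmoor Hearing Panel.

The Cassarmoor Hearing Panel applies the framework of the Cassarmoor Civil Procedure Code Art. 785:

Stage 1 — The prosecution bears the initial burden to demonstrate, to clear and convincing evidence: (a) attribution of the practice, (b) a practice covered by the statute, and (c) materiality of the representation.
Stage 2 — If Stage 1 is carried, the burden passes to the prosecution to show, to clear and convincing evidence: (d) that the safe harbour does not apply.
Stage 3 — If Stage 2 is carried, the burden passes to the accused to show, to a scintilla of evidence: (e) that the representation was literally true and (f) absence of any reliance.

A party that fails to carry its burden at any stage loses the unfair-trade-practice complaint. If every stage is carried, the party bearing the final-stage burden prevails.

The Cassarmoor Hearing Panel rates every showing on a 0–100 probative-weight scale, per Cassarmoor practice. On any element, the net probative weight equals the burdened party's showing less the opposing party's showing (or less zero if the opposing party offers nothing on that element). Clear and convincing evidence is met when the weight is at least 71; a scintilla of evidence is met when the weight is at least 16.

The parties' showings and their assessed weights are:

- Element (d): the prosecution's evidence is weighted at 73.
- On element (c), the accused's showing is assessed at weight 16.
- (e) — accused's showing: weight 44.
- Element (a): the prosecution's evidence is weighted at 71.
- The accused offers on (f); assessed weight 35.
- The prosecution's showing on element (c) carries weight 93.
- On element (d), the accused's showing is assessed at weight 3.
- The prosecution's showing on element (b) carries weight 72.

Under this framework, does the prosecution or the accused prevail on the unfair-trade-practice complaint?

accused

Stage 1 (prosecution, clear and convincing evidence, weight is at least 71): (a) 71 ≥ 71 — meets; (b) 72 ≥ 71 — meets; (c) net 93−16=77 ≥ 71 — meets.
  Stage 1 is satisfied; the prosecution continues to bear the burden.
Stage 2 (prosecution, clear and convincing evidence, weight is at least 71): (d) net 73−3=70 < 71 — fails.
  Not every element is met, so the prosecution fails to carry Stage 2.
So the accused prevails.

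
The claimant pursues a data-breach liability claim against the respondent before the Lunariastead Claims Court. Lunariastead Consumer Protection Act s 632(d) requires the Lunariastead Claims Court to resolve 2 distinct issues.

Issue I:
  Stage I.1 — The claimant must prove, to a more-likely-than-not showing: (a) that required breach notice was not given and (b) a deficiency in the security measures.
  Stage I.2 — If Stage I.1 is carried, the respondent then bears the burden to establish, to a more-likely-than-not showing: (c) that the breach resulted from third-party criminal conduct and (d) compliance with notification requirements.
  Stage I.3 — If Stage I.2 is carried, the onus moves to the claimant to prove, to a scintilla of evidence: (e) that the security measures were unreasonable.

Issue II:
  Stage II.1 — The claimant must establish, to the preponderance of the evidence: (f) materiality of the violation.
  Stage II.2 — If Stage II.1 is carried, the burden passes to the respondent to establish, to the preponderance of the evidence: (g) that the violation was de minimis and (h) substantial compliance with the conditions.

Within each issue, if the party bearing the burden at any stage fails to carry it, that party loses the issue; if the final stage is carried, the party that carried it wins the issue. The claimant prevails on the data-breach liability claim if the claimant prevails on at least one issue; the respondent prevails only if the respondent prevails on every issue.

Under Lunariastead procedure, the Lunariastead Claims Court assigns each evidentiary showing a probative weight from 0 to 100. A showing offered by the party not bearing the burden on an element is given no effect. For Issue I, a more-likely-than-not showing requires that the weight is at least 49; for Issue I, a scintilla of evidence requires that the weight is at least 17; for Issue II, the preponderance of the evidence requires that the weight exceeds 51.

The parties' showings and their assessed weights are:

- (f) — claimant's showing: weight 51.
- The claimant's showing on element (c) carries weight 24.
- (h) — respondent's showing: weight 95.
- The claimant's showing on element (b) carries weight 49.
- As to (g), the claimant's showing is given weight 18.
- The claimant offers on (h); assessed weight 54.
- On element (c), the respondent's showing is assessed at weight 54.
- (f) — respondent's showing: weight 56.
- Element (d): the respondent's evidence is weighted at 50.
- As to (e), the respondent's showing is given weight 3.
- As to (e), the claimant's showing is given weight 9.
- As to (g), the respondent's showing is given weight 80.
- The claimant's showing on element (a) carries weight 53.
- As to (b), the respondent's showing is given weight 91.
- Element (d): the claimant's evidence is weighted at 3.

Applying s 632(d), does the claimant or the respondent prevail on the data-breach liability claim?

respondent

— Issue I —
Stage I.1 (claimant, a more-likely-than-not showing, weight is at least 49): (a) 53 ≥ 49 — meets; (b) 49 (respondent's 91 disregarded) ≥ 49 — meets.
  The claimant carries Stage I.1; the respondent now bears the burden.
Stage I.2 (respondent, a more-likely-than-not showing, weight is at least 49): (c) 54 (claimant's 24 disregarded) ≥ 49 — meets; (d) 50 (claimant's 3 disregarded) ≥ 49 — meets.
  All elements met. The burden passes to the claimant.
Stage I.3 (claimant, a scintilla of evidence, weight is at least 17): (e) 9 (respondent's 3 disregarded) < 17 — fails.
  Stage I.3 not carried; the claimant fails its burden.
The analysis ends at Stage I.3; the respondent prevails on this issue.
— Issue II —
At Stage II.1 the claimant must meet the preponderance of the evidence (weight exceeds 51): on (f) the weight is 51 (the respondent's 56 is given no effect), ≤ 51, so (f) does not meet the standard.
  The claimant does not carry Stage II.1.
The respondent prevails on this issue.
Per-issue: Issue I → respondent; Issue II → respondent. The claimant must prevail on at least one issue; overall, the respondent prevails.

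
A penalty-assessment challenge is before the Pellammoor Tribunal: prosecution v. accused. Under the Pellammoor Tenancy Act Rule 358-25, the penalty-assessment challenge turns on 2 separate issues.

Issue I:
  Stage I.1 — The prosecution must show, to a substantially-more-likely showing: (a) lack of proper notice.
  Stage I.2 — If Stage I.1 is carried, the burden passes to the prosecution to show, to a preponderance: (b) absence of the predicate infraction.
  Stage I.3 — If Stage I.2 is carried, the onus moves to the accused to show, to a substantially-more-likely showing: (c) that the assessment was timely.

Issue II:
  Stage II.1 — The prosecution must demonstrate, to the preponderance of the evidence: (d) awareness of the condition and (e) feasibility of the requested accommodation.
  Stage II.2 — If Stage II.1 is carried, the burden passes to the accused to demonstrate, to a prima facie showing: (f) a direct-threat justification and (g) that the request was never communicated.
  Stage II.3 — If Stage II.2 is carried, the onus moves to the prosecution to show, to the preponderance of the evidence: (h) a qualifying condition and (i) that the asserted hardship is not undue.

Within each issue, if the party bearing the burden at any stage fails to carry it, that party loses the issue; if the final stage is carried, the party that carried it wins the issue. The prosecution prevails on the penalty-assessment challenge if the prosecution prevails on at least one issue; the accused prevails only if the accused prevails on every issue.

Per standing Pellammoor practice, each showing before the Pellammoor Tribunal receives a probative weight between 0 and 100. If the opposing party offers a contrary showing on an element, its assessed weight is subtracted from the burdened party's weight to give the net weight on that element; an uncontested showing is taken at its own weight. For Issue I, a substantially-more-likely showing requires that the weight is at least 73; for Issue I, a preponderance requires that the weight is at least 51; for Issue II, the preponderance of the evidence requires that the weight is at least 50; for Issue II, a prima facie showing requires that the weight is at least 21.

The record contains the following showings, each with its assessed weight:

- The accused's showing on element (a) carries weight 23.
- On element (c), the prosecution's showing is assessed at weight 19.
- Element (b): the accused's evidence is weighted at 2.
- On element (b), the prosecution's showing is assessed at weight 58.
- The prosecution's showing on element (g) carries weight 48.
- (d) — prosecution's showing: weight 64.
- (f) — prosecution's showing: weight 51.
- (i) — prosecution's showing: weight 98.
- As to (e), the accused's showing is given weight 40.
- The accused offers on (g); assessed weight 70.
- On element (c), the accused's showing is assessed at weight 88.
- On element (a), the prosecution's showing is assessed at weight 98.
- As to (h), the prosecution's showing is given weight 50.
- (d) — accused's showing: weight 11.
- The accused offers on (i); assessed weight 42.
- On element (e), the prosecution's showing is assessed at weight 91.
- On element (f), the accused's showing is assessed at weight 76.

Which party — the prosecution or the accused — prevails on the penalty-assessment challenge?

prosecution

— Issue I —
Stage I.1 — burden on prosecution; standard: a substantially-more-likely showing (weight is at least 73).
    (a): 98 − 23 = 75 ≥ 73 [met]
  All elements met. The prosecution retains the burden for Stage I.2.
Stage I.2 — burden on prosecution; standard: a preponderance (weight is at least 51).
    (b): 58 − 2 = 56 ≥ 51 [met]
  All elements met. The burden passes to the accused.
Stage I.3 — burden on accused; standard: a substantially-more-likely showing (weight is at least 73).
    (c): 88 − 19 = 69 < 73 [not met]
  The accused does not carry Stage I.3.
The analysis ends at Stage I.3; the prosecution prevails on this issue.
— Issue II —
Stage II.1 (prosecution, the preponderance of the evidence, weight is at least 50): (d) net 64−11=53 ≥ 50 — meets; (e) net 91−40=51 ≥ 50 — meets.
  All elements met. The burden passes to the accused.
Stage II.2 (accused, a prima facie showing, weight is at least 21): (f) net 76−51=25 ≥ 21 — meets; (g) net 70−48=22 ≥ 21 — meets.
  Stage II.2 is satisfied; the onus moves to the prosecution.
Stage II.3 (prosecution, the preponderance of the evidence, weight is at least 50): (h) 50 ≥ 50 — meets; (i) net 98−42=56 ≥ 50 — meets.
  All elements met at the final stage.
All stages carried — the prosecution prevails on this issue.
Per-issue: Issue I → prosecution; Issue II → prosecution. The prosecution must prevail on at least one issue; overall, the prosecution prevails.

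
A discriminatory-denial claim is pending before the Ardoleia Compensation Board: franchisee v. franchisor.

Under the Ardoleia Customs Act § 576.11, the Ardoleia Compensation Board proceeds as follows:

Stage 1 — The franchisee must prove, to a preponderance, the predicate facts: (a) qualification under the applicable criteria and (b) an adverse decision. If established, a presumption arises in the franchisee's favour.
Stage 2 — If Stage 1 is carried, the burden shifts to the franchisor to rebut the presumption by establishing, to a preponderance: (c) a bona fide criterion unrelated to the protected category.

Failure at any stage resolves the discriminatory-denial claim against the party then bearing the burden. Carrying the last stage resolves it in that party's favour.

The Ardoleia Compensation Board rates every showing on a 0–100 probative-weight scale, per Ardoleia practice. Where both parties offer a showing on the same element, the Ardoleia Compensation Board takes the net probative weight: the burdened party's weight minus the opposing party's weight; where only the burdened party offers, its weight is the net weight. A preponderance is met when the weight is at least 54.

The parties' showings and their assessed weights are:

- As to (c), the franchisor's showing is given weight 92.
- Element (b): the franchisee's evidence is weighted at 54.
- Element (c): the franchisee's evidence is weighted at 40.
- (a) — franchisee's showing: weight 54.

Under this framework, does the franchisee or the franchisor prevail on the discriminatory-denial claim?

At Stage 1 the franchisee must meet a preponderance (weight is at least 54): on (a) the weight is 54, ≥ 54, so (a) meets the standard; on (b) the weight is 54, which does reach 54, so (b) meets the standard.
  All elements met. The burden passes to the franchisor.
At Stage 2 the franchisor must meet a preponderance (weight is at least 54): on (c) the weight is 92 less the opposing 40 gives net 52, which does not reach 54, so (c) does not meet the standard.
  The franchisor does not carry Stage 2.
The franchisee prevails.

franchisee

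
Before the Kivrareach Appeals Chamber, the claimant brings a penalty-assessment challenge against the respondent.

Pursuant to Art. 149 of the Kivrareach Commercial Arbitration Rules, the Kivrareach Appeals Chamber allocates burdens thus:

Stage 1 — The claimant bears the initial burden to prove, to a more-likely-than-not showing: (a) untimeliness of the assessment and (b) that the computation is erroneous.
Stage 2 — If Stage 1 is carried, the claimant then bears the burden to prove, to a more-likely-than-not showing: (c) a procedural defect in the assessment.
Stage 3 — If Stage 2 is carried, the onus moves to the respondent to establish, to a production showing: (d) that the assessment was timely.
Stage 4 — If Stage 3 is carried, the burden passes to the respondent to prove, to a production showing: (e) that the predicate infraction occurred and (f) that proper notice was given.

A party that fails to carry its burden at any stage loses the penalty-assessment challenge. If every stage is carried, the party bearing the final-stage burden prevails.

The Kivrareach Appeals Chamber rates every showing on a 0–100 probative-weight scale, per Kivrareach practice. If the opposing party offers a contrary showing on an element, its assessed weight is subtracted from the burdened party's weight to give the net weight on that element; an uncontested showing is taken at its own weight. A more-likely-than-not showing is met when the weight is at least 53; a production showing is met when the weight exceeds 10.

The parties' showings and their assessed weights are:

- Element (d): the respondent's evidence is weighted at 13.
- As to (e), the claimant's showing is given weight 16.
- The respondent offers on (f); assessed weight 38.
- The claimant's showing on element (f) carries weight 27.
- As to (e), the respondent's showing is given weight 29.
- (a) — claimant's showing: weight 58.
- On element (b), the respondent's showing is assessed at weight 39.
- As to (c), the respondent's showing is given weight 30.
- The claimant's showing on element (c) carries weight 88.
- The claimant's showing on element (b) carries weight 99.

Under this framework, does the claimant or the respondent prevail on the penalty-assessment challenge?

At Stage 1 the claimant must meet a more-likely-than-not showing (weight is at least 53): on (a) the weight is 58, which does reach 53, so (a) meets the standard; on (b) the weight is 99 less the opposing 39 gives net 60, ≥ 53, so (b) meets the standard.
  Stage 1 is satisfied; the claimant continues to bear the burden.
At Stage 2 the claimant must meet a more-likely-than-not showing (weight is at least 53): on (c) the weight is 88 less the opposing 30 gives net 58, ≥ 53, so (c) meets the standard.
  All elements met. The burden passes to the respondent.
At Stage 3 the respondent must meet a production showing (weight exceeds 10): on (d) the weight is 13, > 10, so (d) meets the standard.
  All elements met. The respondent retains the burden for Stage 4.
At Stage 4 the respondent must meet a production showing (weight exceeds 10): on (e) the weight is 29 less the opposing 16 gives net 13, > 10, so (e) meets the standard; on (f) the weight is 38 less the opposing 27 gives net 11, > 10, so (f) meets the standard.
  All elements met at the final stage.
All stages carried — the respondent prevails.

respondent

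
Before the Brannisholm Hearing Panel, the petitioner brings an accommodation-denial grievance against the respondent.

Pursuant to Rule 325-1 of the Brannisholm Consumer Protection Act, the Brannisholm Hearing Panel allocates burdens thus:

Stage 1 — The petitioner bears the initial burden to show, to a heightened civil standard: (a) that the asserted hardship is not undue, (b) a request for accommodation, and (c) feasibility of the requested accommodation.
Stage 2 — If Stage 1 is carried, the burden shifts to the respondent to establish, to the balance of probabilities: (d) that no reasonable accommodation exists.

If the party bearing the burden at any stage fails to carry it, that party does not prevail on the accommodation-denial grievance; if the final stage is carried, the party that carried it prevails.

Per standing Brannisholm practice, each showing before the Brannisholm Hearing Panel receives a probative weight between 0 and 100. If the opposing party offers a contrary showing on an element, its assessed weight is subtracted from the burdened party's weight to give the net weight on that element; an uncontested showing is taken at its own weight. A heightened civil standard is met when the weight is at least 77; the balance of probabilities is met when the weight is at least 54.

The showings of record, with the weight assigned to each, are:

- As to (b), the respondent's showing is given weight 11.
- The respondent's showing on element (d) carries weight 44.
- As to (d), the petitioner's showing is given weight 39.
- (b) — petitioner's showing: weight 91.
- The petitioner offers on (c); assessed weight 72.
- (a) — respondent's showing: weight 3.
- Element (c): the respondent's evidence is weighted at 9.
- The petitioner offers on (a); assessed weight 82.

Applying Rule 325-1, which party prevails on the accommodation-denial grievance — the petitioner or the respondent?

At Stage 1 the petitioner must meet a heightened civil standard (weight is at least 77): on (a) the weight is 82 less the opposing 3 gives net 79, ≥ 77, so (a) meets the standard; on (b) the weight is 91 less the opposing 11 gives net 80, which does reach 77, so (b) meets the standard; on (c) the weight is 72 less the opposing 9 gives net 63, < 77, so (c) does not meet the standard.
  Stage 1 not carried; the petitioner fails its burden.
So the respondent prevails.

respondent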